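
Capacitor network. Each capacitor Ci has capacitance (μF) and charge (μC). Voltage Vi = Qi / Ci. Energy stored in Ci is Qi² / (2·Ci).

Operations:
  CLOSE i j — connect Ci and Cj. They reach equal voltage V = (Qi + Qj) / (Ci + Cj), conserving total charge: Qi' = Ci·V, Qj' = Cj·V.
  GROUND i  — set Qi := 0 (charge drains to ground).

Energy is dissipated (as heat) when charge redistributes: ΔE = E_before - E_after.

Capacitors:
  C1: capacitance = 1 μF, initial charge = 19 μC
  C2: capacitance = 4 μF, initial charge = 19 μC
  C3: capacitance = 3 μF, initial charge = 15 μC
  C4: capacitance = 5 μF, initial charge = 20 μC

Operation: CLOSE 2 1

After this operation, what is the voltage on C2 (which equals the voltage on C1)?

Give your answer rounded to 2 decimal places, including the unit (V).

Answer: 7.60 V

Derivation:
Initial: C1(1μF, Q=19μC, V=19.00V), C2(4μF, Q=19μC, V=4.75V), C3(3μF, Q=15μC, V=5.00V), C4(5μF, Q=20μC, V=4.00V)
Op 1: CLOSE 2-1: Q_total=38.00, C_total=5.00, V=7.60; Q2=30.40, Q1=7.60; dissipated=81.225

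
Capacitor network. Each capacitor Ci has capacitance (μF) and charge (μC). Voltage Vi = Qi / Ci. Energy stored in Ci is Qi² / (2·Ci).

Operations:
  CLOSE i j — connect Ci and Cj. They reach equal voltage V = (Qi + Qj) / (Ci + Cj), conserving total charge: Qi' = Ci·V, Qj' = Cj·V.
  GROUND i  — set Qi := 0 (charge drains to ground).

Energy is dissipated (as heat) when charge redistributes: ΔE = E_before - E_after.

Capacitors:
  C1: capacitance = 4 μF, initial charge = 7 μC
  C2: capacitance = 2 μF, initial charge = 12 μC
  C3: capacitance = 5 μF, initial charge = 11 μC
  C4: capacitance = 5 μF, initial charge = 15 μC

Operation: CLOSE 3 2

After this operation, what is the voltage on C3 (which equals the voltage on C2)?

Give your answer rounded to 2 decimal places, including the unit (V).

Initial: C1(4μF, Q=7μC, V=1.75V), C2(2μF, Q=12μC, V=6.00V), C3(5μF, Q=11μC, V=2.20V), C4(5μF, Q=15μC, V=3.00V)
Op 1: CLOSE 3-2: Q_total=23.00, C_total=7.00, V=3.29; Q3=16.43, Q2=6.57; dissipated=10.314

Answer: 3.29 V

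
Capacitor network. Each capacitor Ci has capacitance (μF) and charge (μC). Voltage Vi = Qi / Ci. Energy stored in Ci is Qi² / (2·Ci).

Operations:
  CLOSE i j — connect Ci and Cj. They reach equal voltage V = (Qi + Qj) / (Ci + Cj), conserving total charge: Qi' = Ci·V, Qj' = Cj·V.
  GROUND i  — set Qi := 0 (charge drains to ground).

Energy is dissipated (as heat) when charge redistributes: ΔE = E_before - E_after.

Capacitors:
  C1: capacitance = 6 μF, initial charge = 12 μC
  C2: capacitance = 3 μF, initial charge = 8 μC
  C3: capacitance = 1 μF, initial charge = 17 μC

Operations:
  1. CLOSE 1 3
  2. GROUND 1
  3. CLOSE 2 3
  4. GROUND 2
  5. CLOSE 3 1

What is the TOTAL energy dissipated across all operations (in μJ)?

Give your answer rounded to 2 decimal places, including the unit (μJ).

Answer: 166.51 μJ

Derivation:
Initial: C1(6μF, Q=12μC, V=2.00V), C2(3μF, Q=8μC, V=2.67V), C3(1μF, Q=17μC, V=17.00V)
Op 1: CLOSE 1-3: Q_total=29.00, C_total=7.00, V=4.14; Q1=24.86, Q3=4.14; dissipated=96.429
Op 2: GROUND 1: Q1=0; energy lost=51.490
Op 3: CLOSE 2-3: Q_total=12.14, C_total=4.00, V=3.04; Q2=9.11, Q3=3.04; dissipated=0.817
Op 4: GROUND 2: Q2=0; energy lost=13.823
Op 5: CLOSE 3-1: Q_total=3.04, C_total=7.00, V=0.43; Q3=0.43, Q1=2.60; dissipated=3.950
Total dissipated: 166.508 μJ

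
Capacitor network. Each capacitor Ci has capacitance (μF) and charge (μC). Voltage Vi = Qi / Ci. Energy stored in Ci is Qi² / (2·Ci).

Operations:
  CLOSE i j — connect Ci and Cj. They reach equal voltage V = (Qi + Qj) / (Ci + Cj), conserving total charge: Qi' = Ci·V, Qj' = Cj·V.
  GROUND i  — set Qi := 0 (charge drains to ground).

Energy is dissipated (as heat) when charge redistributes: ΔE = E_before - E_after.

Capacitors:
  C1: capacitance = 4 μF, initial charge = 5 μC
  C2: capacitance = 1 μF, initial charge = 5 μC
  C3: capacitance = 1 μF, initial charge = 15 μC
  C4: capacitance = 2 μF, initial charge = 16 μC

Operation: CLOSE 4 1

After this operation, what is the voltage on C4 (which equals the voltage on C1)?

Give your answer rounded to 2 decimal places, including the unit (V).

Initial: C1(4μF, Q=5μC, V=1.25V), C2(1μF, Q=5μC, V=5.00V), C3(1μF, Q=15μC, V=15.00V), C4(2μF, Q=16μC, V=8.00V)
Op 1: CLOSE 4-1: Q_total=21.00, C_total=6.00, V=3.50; Q4=7.00, Q1=14.00; dissipated=30.375

Answer: 3.50 V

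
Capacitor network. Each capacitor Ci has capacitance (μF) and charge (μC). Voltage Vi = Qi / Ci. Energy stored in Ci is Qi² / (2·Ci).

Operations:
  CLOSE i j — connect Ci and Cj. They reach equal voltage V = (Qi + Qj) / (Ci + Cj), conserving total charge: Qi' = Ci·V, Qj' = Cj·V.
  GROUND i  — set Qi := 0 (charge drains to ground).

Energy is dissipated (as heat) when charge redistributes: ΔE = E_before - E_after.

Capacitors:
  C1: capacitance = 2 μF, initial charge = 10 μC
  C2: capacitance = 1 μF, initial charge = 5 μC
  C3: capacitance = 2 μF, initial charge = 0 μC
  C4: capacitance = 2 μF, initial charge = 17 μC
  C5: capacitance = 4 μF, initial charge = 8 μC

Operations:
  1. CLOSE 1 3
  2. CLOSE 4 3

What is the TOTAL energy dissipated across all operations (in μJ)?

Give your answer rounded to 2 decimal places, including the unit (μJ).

Initial: C1(2μF, Q=10μC, V=5.00V), C2(1μF, Q=5μC, V=5.00V), C3(2μF, Q=0μC, V=0.00V), C4(2μF, Q=17μC, V=8.50V), C5(4μF, Q=8μC, V=2.00V)
Op 1: CLOSE 1-3: Q_total=10.00, C_total=4.00, V=2.50; Q1=5.00, Q3=5.00; dissipated=12.500
Op 2: CLOSE 4-3: Q_total=22.00, C_total=4.00, V=5.50; Q4=11.00, Q3=11.00; dissipated=18.000
Total dissipated: 30.500 μJ

Answer: 30.50 μJ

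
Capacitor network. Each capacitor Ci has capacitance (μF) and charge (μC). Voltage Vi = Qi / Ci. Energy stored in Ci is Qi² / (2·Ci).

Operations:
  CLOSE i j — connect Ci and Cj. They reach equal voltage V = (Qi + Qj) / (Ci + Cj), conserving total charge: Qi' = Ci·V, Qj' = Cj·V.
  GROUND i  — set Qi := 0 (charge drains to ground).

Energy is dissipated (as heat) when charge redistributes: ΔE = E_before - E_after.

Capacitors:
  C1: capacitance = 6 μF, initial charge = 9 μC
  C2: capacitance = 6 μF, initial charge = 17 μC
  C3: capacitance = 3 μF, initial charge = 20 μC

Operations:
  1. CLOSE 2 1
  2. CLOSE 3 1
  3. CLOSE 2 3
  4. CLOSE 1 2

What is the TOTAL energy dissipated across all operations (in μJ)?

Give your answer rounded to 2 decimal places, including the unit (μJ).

Answer: 26.67 μJ

Derivation:
Initial: C1(6μF, Q=9μC, V=1.50V), C2(6μF, Q=17μC, V=2.83V), C3(3μF, Q=20μC, V=6.67V)
Op 1: CLOSE 2-1: Q_total=26.00, C_total=12.00, V=2.17; Q2=13.00, Q1=13.00; dissipated=2.667
Op 2: CLOSE 3-1: Q_total=33.00, C_total=9.00, V=3.67; Q3=11.00, Q1=22.00; dissipated=20.250
Op 3: CLOSE 2-3: Q_total=24.00, C_total=9.00, V=2.67; Q2=16.00, Q3=8.00; dissipated=2.250
Op 4: CLOSE 1-2: Q_total=38.00, C_total=12.00, V=3.17; Q1=19.00, Q2=19.00; dissipated=1.500
Total dissipated: 26.667 μJ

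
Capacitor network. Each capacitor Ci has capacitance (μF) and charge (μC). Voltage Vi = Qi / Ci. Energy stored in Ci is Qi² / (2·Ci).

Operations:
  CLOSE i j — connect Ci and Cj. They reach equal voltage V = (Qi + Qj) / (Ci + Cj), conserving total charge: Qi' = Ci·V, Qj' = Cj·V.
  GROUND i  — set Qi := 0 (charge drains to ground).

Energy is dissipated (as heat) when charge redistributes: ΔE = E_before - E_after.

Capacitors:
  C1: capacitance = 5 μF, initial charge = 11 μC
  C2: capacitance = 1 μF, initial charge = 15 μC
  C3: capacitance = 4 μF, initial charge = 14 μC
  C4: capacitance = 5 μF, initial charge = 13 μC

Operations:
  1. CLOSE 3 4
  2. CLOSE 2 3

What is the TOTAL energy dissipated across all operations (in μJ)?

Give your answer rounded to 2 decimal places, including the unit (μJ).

Initial: C1(5μF, Q=11μC, V=2.20V), C2(1μF, Q=15μC, V=15.00V), C3(4μF, Q=14μC, V=3.50V), C4(5μF, Q=13μC, V=2.60V)
Op 1: CLOSE 3-4: Q_total=27.00, C_total=9.00, V=3.00; Q3=12.00, Q4=15.00; dissipated=0.900
Op 2: CLOSE 2-3: Q_total=27.00, C_total=5.00, V=5.40; Q2=5.40, Q3=21.60; dissipated=57.600
Total dissipated: 58.500 μJ

Answer: 58.50 μJ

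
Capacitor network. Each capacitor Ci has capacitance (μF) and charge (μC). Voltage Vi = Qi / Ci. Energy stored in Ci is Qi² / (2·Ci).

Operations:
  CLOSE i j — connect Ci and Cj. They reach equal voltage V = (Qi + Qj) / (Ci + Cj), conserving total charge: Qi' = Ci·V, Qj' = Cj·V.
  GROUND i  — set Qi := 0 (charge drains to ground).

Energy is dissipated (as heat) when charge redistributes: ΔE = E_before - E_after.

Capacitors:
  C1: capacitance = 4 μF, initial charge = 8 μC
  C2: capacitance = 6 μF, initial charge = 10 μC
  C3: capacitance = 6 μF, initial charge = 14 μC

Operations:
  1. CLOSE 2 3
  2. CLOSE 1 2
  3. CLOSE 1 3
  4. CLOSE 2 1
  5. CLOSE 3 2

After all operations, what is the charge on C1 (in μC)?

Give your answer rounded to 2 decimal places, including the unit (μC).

Answer: 8.00 μC

Derivation:
Initial: C1(4μF, Q=8μC, V=2.00V), C2(6μF, Q=10μC, V=1.67V), C3(6μF, Q=14μC, V=2.33V)
Op 1: CLOSE 2-3: Q_total=24.00, C_total=12.00, V=2.00; Q2=12.00, Q3=12.00; dissipated=0.667
Op 2: CLOSE 1-2: Q_total=20.00, C_total=10.00, V=2.00; Q1=8.00, Q2=12.00; dissipated=0.000
Op 3: CLOSE 1-3: Q_total=20.00, C_total=10.00, V=2.00; Q1=8.00, Q3=12.00; dissipated=0.000
Op 4: CLOSE 2-1: Q_total=20.00, C_total=10.00, V=2.00; Q2=12.00, Q1=8.00; dissipated=0.000
Op 5: CLOSE 3-2: Q_total=24.00, C_total=12.00, V=2.00; Q3=12.00, Q2=12.00; dissipated=0.000
Final charges: Q1=8.00, Q2=12.00, Q3=12.00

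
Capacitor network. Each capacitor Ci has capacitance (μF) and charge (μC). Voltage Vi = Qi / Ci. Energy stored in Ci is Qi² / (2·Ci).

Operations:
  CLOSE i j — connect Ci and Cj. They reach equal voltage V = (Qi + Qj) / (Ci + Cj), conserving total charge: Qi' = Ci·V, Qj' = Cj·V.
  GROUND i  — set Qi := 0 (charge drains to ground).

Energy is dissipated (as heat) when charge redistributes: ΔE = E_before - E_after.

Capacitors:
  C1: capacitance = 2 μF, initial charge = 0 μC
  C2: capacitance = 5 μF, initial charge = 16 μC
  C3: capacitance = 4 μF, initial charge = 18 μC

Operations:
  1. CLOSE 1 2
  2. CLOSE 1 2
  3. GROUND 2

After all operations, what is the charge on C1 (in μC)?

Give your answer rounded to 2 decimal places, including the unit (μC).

Answer: 4.57 μC

Derivation:
Initial: C1(2μF, Q=0μC, V=0.00V), C2(5μF, Q=16μC, V=3.20V), C3(4μF, Q=18μC, V=4.50V)
Op 1: CLOSE 1-2: Q_total=16.00, C_total=7.00, V=2.29; Q1=4.57, Q2=11.43; dissipated=7.314
Op 2: CLOSE 1-2: Q_total=16.00, C_total=7.00, V=2.29; Q1=4.57, Q2=11.43; dissipated=0.000
Op 3: GROUND 2: Q2=0; energy lost=13.061
Final charges: Q1=4.57, Q2=0.00, Q3=18.00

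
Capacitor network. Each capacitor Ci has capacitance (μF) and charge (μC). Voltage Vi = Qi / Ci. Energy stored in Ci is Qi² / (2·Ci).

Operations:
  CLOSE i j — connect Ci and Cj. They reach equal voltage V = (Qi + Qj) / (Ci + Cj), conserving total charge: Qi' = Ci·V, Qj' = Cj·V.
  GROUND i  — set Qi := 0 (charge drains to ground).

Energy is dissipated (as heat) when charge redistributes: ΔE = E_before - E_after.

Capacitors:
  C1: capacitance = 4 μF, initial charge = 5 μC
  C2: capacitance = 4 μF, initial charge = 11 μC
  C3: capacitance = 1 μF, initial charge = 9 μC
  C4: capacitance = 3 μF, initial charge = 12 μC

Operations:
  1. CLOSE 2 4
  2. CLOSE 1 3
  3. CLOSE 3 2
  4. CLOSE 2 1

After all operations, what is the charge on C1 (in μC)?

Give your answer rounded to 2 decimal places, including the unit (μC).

Initial: C1(4μF, Q=5μC, V=1.25V), C2(4μF, Q=11μC, V=2.75V), C3(1μF, Q=9μC, V=9.00V), C4(3μF, Q=12μC, V=4.00V)
Op 1: CLOSE 2-4: Q_total=23.00, C_total=7.00, V=3.29; Q2=13.14, Q4=9.86; dissipated=1.339
Op 2: CLOSE 1-3: Q_total=14.00, C_total=5.00, V=2.80; Q1=11.20, Q3=2.80; dissipated=24.025
Op 3: CLOSE 3-2: Q_total=15.94, C_total=5.00, V=3.19; Q3=3.19, Q2=12.75; dissipated=0.094
Op 4: CLOSE 2-1: Q_total=23.95, C_total=8.00, V=2.99; Q2=11.98, Q1=11.98; dissipated=0.151
Final charges: Q1=11.98, Q2=11.98, Q3=3.19, Q4=9.86

Answer: 11.98 μC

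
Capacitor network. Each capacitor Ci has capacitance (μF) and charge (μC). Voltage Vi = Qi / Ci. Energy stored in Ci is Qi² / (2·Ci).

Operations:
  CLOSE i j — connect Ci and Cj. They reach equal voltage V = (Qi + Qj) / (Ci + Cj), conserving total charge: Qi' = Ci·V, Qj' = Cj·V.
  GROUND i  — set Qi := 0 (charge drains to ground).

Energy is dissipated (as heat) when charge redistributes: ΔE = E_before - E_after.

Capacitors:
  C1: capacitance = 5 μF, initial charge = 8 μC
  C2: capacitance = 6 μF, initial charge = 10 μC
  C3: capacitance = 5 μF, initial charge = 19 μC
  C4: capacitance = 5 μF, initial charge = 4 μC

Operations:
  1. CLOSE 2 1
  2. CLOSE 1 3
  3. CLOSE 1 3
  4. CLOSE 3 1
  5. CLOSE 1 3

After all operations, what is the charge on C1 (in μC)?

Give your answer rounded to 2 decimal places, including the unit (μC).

Answer: 13.59 μC

Derivation:
Initial: C1(5μF, Q=8μC, V=1.60V), C2(6μF, Q=10μC, V=1.67V), C3(5μF, Q=19μC, V=3.80V), C4(5μF, Q=4μC, V=0.80V)
Op 1: CLOSE 2-1: Q_total=18.00, C_total=11.00, V=1.64; Q2=9.82, Q1=8.18; dissipated=0.006
Op 2: CLOSE 1-3: Q_total=27.18, C_total=10.00, V=2.72; Q1=13.59, Q3=13.59; dissipated=5.852
Op 3: CLOSE 1-3: Q_total=27.18, C_total=10.00, V=2.72; Q1=13.59, Q3=13.59; dissipated=0.000
Op 4: CLOSE 3-1: Q_total=27.18, C_total=10.00, V=2.72; Q3=13.59, Q1=13.59; dissipated=0.000
Op 5: CLOSE 1-3: Q_total=27.18, C_total=10.00, V=2.72; Q1=13.59, Q3=13.59; dissipated=0.000
Final charges: Q1=13.59, Q2=9.82, Q3=13.59, Q4=4.00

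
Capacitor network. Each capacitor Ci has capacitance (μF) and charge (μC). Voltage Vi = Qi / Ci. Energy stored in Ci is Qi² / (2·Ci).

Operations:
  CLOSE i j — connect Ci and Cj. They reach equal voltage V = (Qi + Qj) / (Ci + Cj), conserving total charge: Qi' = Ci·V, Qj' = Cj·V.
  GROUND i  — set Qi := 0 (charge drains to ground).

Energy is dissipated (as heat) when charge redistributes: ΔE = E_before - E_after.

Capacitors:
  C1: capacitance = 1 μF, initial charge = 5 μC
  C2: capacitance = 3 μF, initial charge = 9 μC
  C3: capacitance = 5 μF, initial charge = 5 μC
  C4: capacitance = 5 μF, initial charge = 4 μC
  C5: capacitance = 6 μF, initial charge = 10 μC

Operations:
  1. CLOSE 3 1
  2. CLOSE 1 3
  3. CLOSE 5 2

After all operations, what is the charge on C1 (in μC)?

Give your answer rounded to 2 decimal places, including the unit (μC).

Initial: C1(1μF, Q=5μC, V=5.00V), C2(3μF, Q=9μC, V=3.00V), C3(5μF, Q=5μC, V=1.00V), C4(5μF, Q=4μC, V=0.80V), C5(6μF, Q=10μC, V=1.67V)
Op 1: CLOSE 3-1: Q_total=10.00, C_total=6.00, V=1.67; Q3=8.33, Q1=1.67; dissipated=6.667
Op 2: CLOSE 1-3: Q_total=10.00, C_total=6.00, V=1.67; Q1=1.67, Q3=8.33; dissipated=0.000
Op 3: CLOSE 5-2: Q_total=19.00, C_total=9.00, V=2.11; Q5=12.67, Q2=6.33; dissipated=1.778
Final charges: Q1=1.67, Q2=6.33, Q3=8.33, Q4=4.00, Q5=12.67

Answer: 1.67 μC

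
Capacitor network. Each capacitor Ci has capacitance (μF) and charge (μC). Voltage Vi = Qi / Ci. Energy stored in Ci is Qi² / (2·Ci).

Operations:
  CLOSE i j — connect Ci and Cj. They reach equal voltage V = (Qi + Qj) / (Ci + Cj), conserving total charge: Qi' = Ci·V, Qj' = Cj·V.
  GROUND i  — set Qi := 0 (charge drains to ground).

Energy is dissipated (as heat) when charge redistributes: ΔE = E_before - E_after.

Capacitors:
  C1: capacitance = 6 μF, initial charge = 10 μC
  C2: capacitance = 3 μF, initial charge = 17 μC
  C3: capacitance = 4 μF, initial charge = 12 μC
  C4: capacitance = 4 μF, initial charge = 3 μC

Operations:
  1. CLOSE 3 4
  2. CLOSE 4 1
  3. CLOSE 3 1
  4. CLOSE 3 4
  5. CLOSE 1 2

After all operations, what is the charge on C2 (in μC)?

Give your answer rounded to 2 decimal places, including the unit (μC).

Answer: 9.27 μC

Derivation:
Initial: C1(6μF, Q=10μC, V=1.67V), C2(3μF, Q=17μC, V=5.67V), C3(4μF, Q=12μC, V=3.00V), C4(4μF, Q=3μC, V=0.75V)
Op 1: CLOSE 3-4: Q_total=15.00, C_total=8.00, V=1.88; Q3=7.50, Q4=7.50; dissipated=5.062
Op 2: CLOSE 4-1: Q_total=17.50, C_total=10.00, V=1.75; Q4=7.00, Q1=10.50; dissipated=0.052
Op 3: CLOSE 3-1: Q_total=18.00, C_total=10.00, V=1.80; Q3=7.20, Q1=10.80; dissipated=0.019
Op 4: CLOSE 3-4: Q_total=14.20, C_total=8.00, V=1.77; Q3=7.10, Q4=7.10; dissipated=0.003
Op 5: CLOSE 1-2: Q_total=27.80, C_total=9.00, V=3.09; Q1=18.53, Q2=9.27; dissipated=14.951
Final charges: Q1=18.53, Q2=9.27, Q3=7.10, Q4=7.10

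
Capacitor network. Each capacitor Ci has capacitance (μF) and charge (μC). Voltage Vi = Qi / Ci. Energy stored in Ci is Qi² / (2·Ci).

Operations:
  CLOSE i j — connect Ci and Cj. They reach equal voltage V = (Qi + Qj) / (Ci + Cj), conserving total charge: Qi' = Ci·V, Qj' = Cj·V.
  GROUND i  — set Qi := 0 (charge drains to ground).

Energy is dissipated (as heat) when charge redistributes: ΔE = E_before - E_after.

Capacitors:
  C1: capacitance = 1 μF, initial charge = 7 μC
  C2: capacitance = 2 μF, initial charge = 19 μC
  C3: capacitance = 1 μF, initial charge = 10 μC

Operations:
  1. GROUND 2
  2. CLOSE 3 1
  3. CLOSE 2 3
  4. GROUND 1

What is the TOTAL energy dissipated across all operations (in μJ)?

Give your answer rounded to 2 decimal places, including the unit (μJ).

Answer: 152.71 μJ

Derivation:
Initial: C1(1μF, Q=7μC, V=7.00V), C2(2μF, Q=19μC, V=9.50V), C3(1μF, Q=10μC, V=10.00V)
Op 1: GROUND 2: Q2=0; energy lost=90.250
Op 2: CLOSE 3-1: Q_total=17.00, C_total=2.00, V=8.50; Q3=8.50, Q1=8.50; dissipated=2.250
Op 3: CLOSE 2-3: Q_total=8.50, C_total=3.00, V=2.83; Q2=5.67, Q3=2.83; dissipated=24.083
Op 4: GROUND 1: Q1=0; energy lost=36.125
Total dissipated: 152.708 μJ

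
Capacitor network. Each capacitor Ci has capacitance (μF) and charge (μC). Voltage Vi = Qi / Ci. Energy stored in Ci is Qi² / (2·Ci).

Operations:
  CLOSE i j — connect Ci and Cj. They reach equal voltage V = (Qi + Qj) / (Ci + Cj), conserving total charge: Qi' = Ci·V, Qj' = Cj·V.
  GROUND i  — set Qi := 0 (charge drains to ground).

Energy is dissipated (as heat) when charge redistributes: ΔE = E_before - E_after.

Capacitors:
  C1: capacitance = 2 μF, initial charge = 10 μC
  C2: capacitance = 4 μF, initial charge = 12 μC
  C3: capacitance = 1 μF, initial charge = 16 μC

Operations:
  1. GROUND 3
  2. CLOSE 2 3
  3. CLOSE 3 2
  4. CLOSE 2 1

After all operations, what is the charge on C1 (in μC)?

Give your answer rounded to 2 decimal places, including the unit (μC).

Answer: 6.53 μC

Derivation:
Initial: C1(2μF, Q=10μC, V=5.00V), C2(4μF, Q=12μC, V=3.00V), C3(1μF, Q=16μC, V=16.00V)
Op 1: GROUND 3: Q3=0; energy lost=128.000
Op 2: CLOSE 2-3: Q_total=12.00, C_total=5.00, V=2.40; Q2=9.60, Q3=2.40; dissipated=3.600
Op 3: CLOSE 3-2: Q_total=12.00, C_total=5.00, V=2.40; Q3=2.40, Q2=9.60; dissipated=0.000
Op 4: CLOSE 2-1: Q_total=19.60, C_total=6.00, V=3.27; Q2=13.07, Q1=6.53; dissipated=4.507
Final charges: Q1=6.53, Q2=13.07, Q3=2.40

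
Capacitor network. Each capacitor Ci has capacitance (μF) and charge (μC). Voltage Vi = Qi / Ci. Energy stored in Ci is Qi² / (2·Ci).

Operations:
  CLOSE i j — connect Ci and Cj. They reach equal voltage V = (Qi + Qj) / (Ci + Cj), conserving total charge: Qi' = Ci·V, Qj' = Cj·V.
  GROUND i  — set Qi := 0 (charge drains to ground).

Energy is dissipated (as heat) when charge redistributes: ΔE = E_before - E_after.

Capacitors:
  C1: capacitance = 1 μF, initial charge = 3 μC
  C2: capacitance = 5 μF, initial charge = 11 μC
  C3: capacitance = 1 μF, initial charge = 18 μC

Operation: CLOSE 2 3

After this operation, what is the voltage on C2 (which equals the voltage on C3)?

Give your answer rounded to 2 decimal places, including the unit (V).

Initial: C1(1μF, Q=3μC, V=3.00V), C2(5μF, Q=11μC, V=2.20V), C3(1μF, Q=18μC, V=18.00V)
Op 1: CLOSE 2-3: Q_total=29.00, C_total=6.00, V=4.83; Q2=24.17, Q3=4.83; dissipated=104.017

Answer: 4.83 V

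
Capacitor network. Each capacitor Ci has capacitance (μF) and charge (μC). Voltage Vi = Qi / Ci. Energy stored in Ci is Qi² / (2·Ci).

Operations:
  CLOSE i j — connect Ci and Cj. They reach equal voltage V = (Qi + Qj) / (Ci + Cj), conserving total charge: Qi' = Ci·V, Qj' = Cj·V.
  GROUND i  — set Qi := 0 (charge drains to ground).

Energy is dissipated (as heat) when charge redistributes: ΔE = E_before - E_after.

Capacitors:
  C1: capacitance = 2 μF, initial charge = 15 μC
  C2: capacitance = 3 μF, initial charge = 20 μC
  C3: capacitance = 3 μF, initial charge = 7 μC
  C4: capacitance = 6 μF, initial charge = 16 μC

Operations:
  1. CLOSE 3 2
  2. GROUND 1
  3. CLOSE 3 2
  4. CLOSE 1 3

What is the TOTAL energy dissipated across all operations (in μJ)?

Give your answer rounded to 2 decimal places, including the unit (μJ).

Answer: 82.48 μJ

Derivation:
Initial: C1(2μF, Q=15μC, V=7.50V), C2(3μF, Q=20μC, V=6.67V), C3(3μF, Q=7μC, V=2.33V), C4(6μF, Q=16μC, V=2.67V)
Op 1: CLOSE 3-2: Q_total=27.00, C_total=6.00, V=4.50; Q3=13.50, Q2=13.50; dissipated=14.083
Op 2: GROUND 1: Q1=0; energy lost=56.250
Op 3: CLOSE 3-2: Q_total=27.00, C_total=6.00, V=4.50; Q3=13.50, Q2=13.50; dissipated=0.000
Op 4: CLOSE 1-3: Q_total=13.50, C_total=5.00, V=2.70; Q1=5.40, Q3=8.10; dissipated=12.150
Total dissipated: 82.483 μJ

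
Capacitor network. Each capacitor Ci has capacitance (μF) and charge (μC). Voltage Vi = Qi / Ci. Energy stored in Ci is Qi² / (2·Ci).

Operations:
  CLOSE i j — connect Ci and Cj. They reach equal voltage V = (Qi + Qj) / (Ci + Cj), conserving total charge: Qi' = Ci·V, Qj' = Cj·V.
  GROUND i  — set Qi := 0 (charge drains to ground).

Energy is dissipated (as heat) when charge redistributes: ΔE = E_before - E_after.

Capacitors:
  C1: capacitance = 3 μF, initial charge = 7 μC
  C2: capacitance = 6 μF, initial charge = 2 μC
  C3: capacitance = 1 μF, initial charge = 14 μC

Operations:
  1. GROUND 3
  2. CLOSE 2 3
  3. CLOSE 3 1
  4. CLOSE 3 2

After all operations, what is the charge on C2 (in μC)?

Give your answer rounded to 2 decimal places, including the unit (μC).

Initial: C1(3μF, Q=7μC, V=2.33V), C2(6μF, Q=2μC, V=0.33V), C3(1μF, Q=14μC, V=14.00V)
Op 1: GROUND 3: Q3=0; energy lost=98.000
Op 2: CLOSE 2-3: Q_total=2.00, C_total=7.00, V=0.29; Q2=1.71, Q3=0.29; dissipated=0.048
Op 3: CLOSE 3-1: Q_total=7.29, C_total=4.00, V=1.82; Q3=1.82, Q1=5.46; dissipated=1.572
Op 4: CLOSE 3-2: Q_total=3.54, C_total=7.00, V=0.51; Q3=0.51, Q2=3.03; dissipated=1.011
Final charges: Q1=5.46, Q2=3.03, Q3=0.51

Answer: 3.03 μC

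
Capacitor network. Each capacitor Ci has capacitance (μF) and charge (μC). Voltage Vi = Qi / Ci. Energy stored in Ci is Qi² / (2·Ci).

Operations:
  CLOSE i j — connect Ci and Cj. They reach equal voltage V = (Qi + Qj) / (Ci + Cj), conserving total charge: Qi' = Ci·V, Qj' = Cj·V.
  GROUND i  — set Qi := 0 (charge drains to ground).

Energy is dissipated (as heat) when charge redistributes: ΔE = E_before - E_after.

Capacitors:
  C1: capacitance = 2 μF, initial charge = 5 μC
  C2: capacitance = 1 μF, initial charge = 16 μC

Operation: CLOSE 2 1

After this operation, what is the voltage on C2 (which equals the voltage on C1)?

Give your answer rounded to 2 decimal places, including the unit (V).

Answer: 7.00 V

Derivation:
Initial: C1(2μF, Q=5μC, V=2.50V), C2(1μF, Q=16μC, V=16.00V)
Op 1: CLOSE 2-1: Q_total=21.00, C_total=3.00, V=7.00; Q2=7.00, Q1=14.00; dissipated=60.750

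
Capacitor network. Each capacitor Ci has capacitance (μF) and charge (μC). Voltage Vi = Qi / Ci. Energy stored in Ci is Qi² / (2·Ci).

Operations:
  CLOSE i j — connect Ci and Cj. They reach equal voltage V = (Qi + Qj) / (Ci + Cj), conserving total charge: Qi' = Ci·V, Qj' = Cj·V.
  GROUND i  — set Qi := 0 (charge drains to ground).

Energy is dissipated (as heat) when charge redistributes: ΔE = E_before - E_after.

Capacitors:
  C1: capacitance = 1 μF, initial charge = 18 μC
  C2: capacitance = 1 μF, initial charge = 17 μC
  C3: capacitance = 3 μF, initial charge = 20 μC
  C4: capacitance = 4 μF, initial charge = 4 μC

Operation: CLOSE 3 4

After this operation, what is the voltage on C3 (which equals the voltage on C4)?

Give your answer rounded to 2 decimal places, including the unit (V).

Answer: 3.43 V

Derivation:
Initial: C1(1μF, Q=18μC, V=18.00V), C2(1μF, Q=17μC, V=17.00V), C3(3μF, Q=20μC, V=6.67V), C4(4μF, Q=4μC, V=1.00V)
Op 1: CLOSE 3-4: Q_total=24.00, C_total=7.00, V=3.43; Q3=10.29, Q4=13.71; dissipated=27.524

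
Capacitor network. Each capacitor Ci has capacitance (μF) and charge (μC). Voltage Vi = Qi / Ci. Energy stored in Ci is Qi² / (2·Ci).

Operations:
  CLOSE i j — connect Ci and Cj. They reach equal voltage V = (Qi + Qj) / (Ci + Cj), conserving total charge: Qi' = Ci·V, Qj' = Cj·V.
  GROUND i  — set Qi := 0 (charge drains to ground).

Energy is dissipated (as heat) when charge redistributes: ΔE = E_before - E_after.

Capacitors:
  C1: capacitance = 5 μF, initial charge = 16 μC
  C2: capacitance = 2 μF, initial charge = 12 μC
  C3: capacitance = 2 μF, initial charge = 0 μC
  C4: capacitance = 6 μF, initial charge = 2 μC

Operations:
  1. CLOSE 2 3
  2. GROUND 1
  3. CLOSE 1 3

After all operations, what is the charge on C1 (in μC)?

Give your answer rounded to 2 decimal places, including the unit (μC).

Answer: 4.29 μC

Derivation:
Initial: C1(5μF, Q=16μC, V=3.20V), C2(2μF, Q=12μC, V=6.00V), C3(2μF, Q=0μC, V=0.00V), C4(6μF, Q=2μC, V=0.33V)
Op 1: CLOSE 2-3: Q_total=12.00, C_total=4.00, V=3.00; Q2=6.00, Q3=6.00; dissipated=18.000
Op 2: GROUND 1: Q1=0; energy lost=25.600
Op 3: CLOSE 1-3: Q_total=6.00, C_total=7.00, V=0.86; Q1=4.29, Q3=1.71; dissipated=6.429
Final charges: Q1=4.29, Q2=6.00, Q3=1.71, Q4=2.00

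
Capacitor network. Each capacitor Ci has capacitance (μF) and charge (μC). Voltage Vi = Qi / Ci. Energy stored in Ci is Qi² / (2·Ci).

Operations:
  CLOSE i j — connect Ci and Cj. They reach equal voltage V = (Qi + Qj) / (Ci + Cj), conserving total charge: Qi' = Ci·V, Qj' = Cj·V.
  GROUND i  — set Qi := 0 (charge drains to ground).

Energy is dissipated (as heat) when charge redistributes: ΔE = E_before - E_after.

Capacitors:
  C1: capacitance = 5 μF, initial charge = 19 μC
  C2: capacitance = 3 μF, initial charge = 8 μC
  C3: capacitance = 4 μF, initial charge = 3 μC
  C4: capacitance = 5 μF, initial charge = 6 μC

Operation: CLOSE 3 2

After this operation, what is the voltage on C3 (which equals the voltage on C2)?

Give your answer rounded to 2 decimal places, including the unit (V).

Answer: 1.57 V

Derivation:
Initial: C1(5μF, Q=19μC, V=3.80V), C2(3μF, Q=8μC, V=2.67V), C3(4μF, Q=3μC, V=0.75V), C4(5μF, Q=6μC, V=1.20V)
Op 1: CLOSE 3-2: Q_total=11.00, C_total=7.00, V=1.57; Q3=6.29, Q2=4.71; dissipated=3.149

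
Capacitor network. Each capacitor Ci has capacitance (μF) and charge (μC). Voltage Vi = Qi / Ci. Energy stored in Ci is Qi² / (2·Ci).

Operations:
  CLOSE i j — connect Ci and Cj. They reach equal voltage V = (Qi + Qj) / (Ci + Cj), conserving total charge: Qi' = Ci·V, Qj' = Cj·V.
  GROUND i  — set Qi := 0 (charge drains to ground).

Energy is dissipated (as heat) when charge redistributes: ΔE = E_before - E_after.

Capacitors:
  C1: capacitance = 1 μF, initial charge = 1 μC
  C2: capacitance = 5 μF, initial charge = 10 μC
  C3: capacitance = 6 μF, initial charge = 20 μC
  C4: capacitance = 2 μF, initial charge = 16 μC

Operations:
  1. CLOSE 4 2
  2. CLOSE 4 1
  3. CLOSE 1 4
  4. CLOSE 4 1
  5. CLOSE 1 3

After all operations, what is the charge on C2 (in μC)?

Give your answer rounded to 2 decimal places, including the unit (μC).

Initial: C1(1μF, Q=1μC, V=1.00V), C2(5μF, Q=10μC, V=2.00V), C3(6μF, Q=20μC, V=3.33V), C4(2μF, Q=16μC, V=8.00V)
Op 1: CLOSE 4-2: Q_total=26.00, C_total=7.00, V=3.71; Q4=7.43, Q2=18.57; dissipated=25.714
Op 2: CLOSE 4-1: Q_total=8.43, C_total=3.00, V=2.81; Q4=5.62, Q1=2.81; dissipated=2.456
Op 3: CLOSE 1-4: Q_total=8.43, C_total=3.00, V=2.81; Q1=2.81, Q4=5.62; dissipated=0.000
Op 4: CLOSE 4-1: Q_total=8.43, C_total=3.00, V=2.81; Q4=5.62, Q1=2.81; dissipated=0.000
Op 5: CLOSE 1-3: Q_total=22.81, C_total=7.00, V=3.26; Q1=3.26, Q3=19.55; dissipated=0.118
Final charges: Q1=3.26, Q2=18.57, Q3=19.55, Q4=5.62

Answer: 18.57 μC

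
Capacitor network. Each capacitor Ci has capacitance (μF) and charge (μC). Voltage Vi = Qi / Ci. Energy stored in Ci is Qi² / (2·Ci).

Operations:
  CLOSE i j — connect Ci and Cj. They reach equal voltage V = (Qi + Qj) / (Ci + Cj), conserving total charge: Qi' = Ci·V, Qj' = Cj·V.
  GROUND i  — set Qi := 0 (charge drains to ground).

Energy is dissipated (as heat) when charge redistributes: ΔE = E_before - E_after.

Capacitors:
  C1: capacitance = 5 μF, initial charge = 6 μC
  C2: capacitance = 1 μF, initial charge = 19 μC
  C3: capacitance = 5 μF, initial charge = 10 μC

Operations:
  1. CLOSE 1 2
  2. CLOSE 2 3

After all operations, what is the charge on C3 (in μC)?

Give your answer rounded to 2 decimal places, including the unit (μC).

Initial: C1(5μF, Q=6μC, V=1.20V), C2(1μF, Q=19μC, V=19.00V), C3(5μF, Q=10μC, V=2.00V)
Op 1: CLOSE 1-2: Q_total=25.00, C_total=6.00, V=4.17; Q1=20.83, Q2=4.17; dissipated=132.017
Op 2: CLOSE 2-3: Q_total=14.17, C_total=6.00, V=2.36; Q2=2.36, Q3=11.81; dissipated=1.956
Final charges: Q1=20.83, Q2=2.36, Q3=11.81

Answer: 11.81 μC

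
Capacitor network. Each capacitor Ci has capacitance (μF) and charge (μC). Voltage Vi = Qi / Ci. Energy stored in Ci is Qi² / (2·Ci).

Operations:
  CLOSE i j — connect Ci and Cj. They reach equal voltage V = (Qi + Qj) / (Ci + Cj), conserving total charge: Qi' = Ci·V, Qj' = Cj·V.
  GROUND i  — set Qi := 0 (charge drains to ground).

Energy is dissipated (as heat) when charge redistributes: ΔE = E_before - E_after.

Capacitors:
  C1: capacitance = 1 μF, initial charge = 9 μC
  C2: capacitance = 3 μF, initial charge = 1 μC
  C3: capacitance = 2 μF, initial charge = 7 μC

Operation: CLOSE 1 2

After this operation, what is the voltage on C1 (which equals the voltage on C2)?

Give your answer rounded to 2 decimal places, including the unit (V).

Initial: C1(1μF, Q=9μC, V=9.00V), C2(3μF, Q=1μC, V=0.33V), C3(2μF, Q=7μC, V=3.50V)
Op 1: CLOSE 1-2: Q_total=10.00, C_total=4.00, V=2.50; Q1=2.50, Q2=7.50; dissipated=28.167

Answer: 2.50 V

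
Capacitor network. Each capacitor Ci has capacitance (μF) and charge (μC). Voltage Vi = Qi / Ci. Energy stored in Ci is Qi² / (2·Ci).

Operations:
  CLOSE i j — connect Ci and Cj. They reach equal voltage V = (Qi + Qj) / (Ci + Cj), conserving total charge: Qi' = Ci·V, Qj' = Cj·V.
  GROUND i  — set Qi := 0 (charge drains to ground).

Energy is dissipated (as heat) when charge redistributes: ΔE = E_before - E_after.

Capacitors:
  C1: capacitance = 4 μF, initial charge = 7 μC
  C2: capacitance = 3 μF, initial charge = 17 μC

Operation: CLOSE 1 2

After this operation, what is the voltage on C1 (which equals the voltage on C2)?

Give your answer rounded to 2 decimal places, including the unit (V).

Answer: 3.43 V

Derivation:
Initial: C1(4μF, Q=7μC, V=1.75V), C2(3μF, Q=17μC, V=5.67V)
Op 1: CLOSE 1-2: Q_total=24.00, C_total=7.00, V=3.43; Q1=13.71, Q2=10.29; dissipated=13.149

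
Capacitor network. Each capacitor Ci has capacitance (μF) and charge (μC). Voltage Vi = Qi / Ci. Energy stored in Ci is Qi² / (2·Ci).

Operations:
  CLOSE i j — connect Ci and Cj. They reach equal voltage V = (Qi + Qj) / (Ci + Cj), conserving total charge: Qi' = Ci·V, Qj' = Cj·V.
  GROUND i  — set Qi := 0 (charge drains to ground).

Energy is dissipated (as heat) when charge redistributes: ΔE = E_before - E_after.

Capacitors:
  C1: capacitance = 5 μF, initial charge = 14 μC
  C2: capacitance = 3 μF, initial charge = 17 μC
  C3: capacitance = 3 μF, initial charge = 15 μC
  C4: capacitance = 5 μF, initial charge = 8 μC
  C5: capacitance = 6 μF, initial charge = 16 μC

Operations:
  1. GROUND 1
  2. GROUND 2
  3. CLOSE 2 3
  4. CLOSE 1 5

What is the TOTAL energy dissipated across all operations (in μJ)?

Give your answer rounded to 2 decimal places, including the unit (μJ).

Initial: C1(5μF, Q=14μC, V=2.80V), C2(3μF, Q=17μC, V=5.67V), C3(3μF, Q=15μC, V=5.00V), C4(5μF, Q=8μC, V=1.60V), C5(6μF, Q=16μC, V=2.67V)
Op 1: GROUND 1: Q1=0; energy lost=19.600
Op 2: GROUND 2: Q2=0; energy lost=48.167
Op 3: CLOSE 2-3: Q_total=15.00, C_total=6.00, V=2.50; Q2=7.50, Q3=7.50; dissipated=18.750
Op 4: CLOSE 1-5: Q_total=16.00, C_total=11.00, V=1.45; Q1=7.27, Q5=8.73; dissipated=9.697
Total dissipated: 96.214 μJ

Answer: 96.21 μJ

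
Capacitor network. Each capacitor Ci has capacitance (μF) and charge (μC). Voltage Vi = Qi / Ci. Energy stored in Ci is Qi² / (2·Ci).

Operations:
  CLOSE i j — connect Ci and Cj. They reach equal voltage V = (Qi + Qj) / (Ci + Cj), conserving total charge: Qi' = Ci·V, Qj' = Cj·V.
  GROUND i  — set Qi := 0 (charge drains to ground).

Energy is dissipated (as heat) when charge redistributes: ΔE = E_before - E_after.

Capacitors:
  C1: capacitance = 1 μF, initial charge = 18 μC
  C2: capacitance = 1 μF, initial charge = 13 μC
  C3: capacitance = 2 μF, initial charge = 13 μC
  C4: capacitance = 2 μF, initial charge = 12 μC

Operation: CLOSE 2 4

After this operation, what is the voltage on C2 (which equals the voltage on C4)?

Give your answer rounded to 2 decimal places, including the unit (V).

Answer: 8.33 V

Derivation:
Initial: C1(1μF, Q=18μC, V=18.00V), C2(1μF, Q=13μC, V=13.00V), C3(2μF, Q=13μC, V=6.50V), C4(2μF, Q=12μC, V=6.00V)
Op 1: CLOSE 2-4: Q_total=25.00, C_total=3.00, V=8.33; Q2=8.33, Q4=16.67; dissipated=16.333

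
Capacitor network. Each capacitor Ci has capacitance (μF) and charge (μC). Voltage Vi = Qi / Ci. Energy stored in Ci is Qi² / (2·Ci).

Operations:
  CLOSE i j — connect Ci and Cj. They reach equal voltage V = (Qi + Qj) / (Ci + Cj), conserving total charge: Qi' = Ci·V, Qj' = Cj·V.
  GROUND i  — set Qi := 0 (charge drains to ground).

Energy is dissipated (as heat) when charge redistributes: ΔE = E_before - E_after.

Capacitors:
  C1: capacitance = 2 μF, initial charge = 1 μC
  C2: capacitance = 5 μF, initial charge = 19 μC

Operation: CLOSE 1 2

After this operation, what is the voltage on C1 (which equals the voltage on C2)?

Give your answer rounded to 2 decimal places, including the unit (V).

Initial: C1(2μF, Q=1μC, V=0.50V), C2(5μF, Q=19μC, V=3.80V)
Op 1: CLOSE 1-2: Q_total=20.00, C_total=7.00, V=2.86; Q1=5.71, Q2=14.29; dissipated=7.779

Answer: 2.86 V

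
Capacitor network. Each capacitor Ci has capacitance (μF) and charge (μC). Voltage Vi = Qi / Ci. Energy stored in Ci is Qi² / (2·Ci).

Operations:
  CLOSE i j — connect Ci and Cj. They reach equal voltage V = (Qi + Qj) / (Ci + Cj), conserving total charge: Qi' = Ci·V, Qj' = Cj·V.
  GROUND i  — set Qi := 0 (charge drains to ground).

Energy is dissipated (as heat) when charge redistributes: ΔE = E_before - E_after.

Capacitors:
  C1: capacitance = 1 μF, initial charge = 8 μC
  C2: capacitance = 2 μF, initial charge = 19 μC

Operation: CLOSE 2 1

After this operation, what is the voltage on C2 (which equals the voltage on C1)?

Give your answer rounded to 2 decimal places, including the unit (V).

Answer: 9.00 V

Derivation:
Initial: C1(1μF, Q=8μC, V=8.00V), C2(2μF, Q=19μC, V=9.50V)
Op 1: CLOSE 2-1: Q_total=27.00, C_total=3.00, V=9.00; Q2=18.00, Q1=9.00; dissipated=0.750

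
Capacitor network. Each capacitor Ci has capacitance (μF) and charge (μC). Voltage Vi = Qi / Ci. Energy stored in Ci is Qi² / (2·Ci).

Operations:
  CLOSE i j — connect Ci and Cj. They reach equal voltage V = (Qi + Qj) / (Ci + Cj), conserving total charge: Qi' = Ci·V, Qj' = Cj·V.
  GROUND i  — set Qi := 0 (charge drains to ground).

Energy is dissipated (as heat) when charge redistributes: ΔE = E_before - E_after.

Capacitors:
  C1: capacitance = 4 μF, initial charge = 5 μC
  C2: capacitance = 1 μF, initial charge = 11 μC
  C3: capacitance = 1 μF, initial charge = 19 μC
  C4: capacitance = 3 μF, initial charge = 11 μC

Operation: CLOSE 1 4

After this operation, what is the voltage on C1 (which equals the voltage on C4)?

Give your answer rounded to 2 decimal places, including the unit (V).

Answer: 2.29 V

Derivation:
Initial: C1(4μF, Q=5μC, V=1.25V), C2(1μF, Q=11μC, V=11.00V), C3(1μF, Q=19μC, V=19.00V), C4(3μF, Q=11μC, V=3.67V)
Op 1: CLOSE 1-4: Q_total=16.00, C_total=7.00, V=2.29; Q1=9.14, Q4=6.86; dissipated=5.006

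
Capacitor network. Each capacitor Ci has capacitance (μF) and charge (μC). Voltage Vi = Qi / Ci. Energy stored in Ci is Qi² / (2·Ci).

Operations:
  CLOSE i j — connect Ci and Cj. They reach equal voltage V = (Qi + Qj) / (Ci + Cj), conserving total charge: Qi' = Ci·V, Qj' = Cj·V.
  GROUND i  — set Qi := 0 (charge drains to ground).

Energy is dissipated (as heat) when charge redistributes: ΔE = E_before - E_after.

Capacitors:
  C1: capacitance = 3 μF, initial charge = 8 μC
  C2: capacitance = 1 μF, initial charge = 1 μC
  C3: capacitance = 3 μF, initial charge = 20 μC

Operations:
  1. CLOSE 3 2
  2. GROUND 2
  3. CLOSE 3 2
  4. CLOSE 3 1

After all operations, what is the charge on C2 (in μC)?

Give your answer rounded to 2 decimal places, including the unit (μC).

Initial: C1(3μF, Q=8μC, V=2.67V), C2(1μF, Q=1μC, V=1.00V), C3(3μF, Q=20μC, V=6.67V)
Op 1: CLOSE 3-2: Q_total=21.00, C_total=4.00, V=5.25; Q3=15.75, Q2=5.25; dissipated=12.042
Op 2: GROUND 2: Q2=0; energy lost=13.781
Op 3: CLOSE 3-2: Q_total=15.75, C_total=4.00, V=3.94; Q3=11.81, Q2=3.94; dissipated=10.336
Op 4: CLOSE 3-1: Q_total=19.81, C_total=6.00, V=3.30; Q3=9.91, Q1=9.91; dissipated=1.211
Final charges: Q1=9.91, Q2=3.94, Q3=9.91

Answer: 3.94 μC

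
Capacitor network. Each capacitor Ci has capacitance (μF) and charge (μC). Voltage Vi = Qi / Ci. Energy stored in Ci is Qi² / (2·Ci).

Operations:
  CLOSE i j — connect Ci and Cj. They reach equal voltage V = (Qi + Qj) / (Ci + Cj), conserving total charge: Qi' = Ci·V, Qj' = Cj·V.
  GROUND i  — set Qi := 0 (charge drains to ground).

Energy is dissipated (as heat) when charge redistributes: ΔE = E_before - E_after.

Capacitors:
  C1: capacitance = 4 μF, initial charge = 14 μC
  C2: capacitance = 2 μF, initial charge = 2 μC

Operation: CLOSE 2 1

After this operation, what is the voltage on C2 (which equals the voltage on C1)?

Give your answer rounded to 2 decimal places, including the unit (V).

Answer: 2.67 V

Derivation:
Initial: C1(4μF, Q=14μC, V=3.50V), C2(2μF, Q=2μC, V=1.00V)
Op 1: CLOSE 2-1: Q_total=16.00, C_total=6.00, V=2.67; Q2=5.33, Q1=10.67; dissipated=4.167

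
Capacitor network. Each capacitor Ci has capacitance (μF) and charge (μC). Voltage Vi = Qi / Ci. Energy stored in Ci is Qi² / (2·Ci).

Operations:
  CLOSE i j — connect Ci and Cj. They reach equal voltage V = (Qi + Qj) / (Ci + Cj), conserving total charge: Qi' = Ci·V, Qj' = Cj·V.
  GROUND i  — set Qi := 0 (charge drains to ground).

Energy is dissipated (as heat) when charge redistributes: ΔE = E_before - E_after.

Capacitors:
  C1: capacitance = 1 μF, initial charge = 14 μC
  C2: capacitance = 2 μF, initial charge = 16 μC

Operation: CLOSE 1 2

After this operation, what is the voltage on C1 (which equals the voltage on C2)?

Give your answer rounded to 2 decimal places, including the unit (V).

Initial: C1(1μF, Q=14μC, V=14.00V), C2(2μF, Q=16μC, V=8.00V)
Op 1: CLOSE 1-2: Q_total=30.00, C_total=3.00, V=10.00; Q1=10.00, Q2=20.00; dissipated=12.000

Answer: 10.00 V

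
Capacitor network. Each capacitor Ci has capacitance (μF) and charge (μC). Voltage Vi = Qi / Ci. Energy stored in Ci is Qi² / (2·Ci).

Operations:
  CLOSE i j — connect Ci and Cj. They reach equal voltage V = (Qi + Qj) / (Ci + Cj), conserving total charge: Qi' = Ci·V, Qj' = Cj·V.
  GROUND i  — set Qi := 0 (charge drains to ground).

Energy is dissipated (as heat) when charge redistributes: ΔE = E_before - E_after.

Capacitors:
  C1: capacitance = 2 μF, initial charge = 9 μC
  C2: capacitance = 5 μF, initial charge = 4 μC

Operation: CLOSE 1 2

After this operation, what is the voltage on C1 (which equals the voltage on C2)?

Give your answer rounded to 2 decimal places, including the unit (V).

Initial: C1(2μF, Q=9μC, V=4.50V), C2(5μF, Q=4μC, V=0.80V)
Op 1: CLOSE 1-2: Q_total=13.00, C_total=7.00, V=1.86; Q1=3.71, Q2=9.29; dissipated=9.779

Answer: 1.86 V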